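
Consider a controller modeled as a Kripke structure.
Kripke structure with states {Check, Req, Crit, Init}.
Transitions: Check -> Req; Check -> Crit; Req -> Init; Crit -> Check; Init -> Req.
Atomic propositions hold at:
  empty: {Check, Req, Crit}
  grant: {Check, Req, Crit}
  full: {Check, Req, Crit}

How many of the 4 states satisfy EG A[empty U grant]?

2

A[empty U grant]: least fixpoint, start Z0 = Sat(grant) = {Check, Req, Crit}, add states in Sat(empty) with every successor in Z. Already a fixed point.
Sat(A[empty U grant]) = {Check, Req, Crit}
EG A[empty U grant]: greatest fixpoint, start Z0 = {Check, Req, Crit}, keep only states in Sat with some successor in Z. Z1 = {Check, Crit}; fixed.
Sat(EG A[empty U grant]) = {Check, Crit}
|Sat(EG A[empty U grant])| = |{Check, Crit}| = 2.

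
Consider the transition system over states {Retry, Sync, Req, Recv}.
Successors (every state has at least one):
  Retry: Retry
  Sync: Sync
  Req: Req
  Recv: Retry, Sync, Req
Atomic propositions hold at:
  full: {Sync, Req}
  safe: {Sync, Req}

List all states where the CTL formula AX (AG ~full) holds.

{Retry}

Sat(~full) = {Retry, Recv}
AG ~full: greatest fixpoint, start Z0 = {Retry, Recv}, keep only states in Sat with every successor in Z. Z1 = {Retry}; fixed.
Sat(AG ~full) = {Retry}
Sat(AX (AG ~full)) = {s : every successor in {Retry}} = {Retry}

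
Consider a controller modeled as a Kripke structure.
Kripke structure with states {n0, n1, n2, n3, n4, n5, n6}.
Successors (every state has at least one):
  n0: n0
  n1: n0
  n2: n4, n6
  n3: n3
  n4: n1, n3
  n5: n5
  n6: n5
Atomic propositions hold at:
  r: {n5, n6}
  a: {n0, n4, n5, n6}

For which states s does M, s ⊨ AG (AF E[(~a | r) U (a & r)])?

Sat(~a) = {n1, n2, n3}
Sat(~a | r) = {n1, n2, n3, n5, n6}
Sat(a & r) = {n5, n6}
E[(~a | r) U (a & r)]: least fixpoint, start Z0 = Sat((a & r)) = {n5, n6}, add states in Sat(~a | r) with some successor in Z. Z1 = {n2, n5, n6}; fixed.
Sat(E[(~a | r) U (a & r)]) = {n2, n5, n6}
AF E[(~a | r) U (a & r)]: least fixpoint, start Z0 = {n2, n5, n6}, add states with every successor in Z. Already a fixed point.
Sat(AF E[(~a | r) U (a & r)]) = {n2, n5, n6}
AG (AF E[(~a | r) U (a & r)]): greatest fixpoint, start Z0 = {n2, n5, n6}, keep only states in Sat with every successor in Z. Z1 = {n5, n6}; fixed.
Sat(AG (AF E[(~a | r) U (a & r)])) = {n5, n6}

{n5, n6}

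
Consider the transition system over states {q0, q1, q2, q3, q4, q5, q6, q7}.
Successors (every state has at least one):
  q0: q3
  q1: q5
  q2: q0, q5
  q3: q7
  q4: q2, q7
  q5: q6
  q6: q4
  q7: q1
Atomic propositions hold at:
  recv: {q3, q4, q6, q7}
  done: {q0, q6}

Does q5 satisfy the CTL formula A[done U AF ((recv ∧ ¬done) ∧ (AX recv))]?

No

Sat(¬done) = {q1, q2, q3, q4, q5, q7}
Sat(recv ∧ ¬done) = {q3, q4, q7}
Sat(AX recv) = {s : every successor in {q3, q4, q6, q7}} = {q0, q3, q5, q6}
Sat((recv ∧ ¬done) ∧ (AX recv)) = {q3}
AF ((recv ∧ ¬done) ∧ (AX recv)): least fixpoint, start Z0 = {q3}, add states with every successor in Z. Z1 = {q0, q3}; fixed.
Sat(AF ((recv ∧ ¬done) ∧ (AX recv))) = {q0, q3}
A[done U AF ((recv ∧ ¬done) ∧ (AX recv))]: least fixpoint, start Z0 = Sat(AF ((recv ∧ ¬done) ∧ (AX recv))) = {q0, q3}, add states in Sat(done) with every successor in Z. Already a fixed point.
Sat(A[done U AF ((recv ∧ ¬done) ∧ (AX recv))]) = {q0, q3}
q5 ∉ Sat(A[done U AF ((recv ∧ ¬done) ∧ (AX recv))]) = {q0, q3}, so the formula does not hold at q5.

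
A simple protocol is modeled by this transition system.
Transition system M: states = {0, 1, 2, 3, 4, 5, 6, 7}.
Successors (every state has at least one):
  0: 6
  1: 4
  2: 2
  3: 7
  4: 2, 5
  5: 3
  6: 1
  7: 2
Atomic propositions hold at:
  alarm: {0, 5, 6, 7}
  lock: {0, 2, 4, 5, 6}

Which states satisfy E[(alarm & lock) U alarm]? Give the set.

Sat(alarm & lock) = {0, 5, 6}
E[(alarm & lock) U alarm]: least fixpoint, start Z0 = Sat(alarm) = {0, 5, 6, 7}, add states in Sat(alarm & lock) with some successor in Z. Already a fixed point.
Sat(E[(alarm & lock) U alarm]) = {0, 5, 6, 7}

{0, 5, 6, 7}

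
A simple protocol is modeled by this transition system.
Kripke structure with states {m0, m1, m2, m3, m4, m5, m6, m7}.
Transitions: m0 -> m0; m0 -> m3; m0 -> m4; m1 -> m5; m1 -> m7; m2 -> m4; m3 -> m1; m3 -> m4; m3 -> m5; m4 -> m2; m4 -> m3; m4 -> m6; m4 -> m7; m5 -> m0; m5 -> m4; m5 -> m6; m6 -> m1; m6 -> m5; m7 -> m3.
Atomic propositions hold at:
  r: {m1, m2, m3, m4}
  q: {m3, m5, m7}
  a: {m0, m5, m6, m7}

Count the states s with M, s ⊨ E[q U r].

6

E[q U r]: least fixpoint, start Z0 = Sat(r) = {m1, m2, m3, m4}, add states in Sat(q) with some successor in Z. Z1 = {m1, m2, m3, m4, m5, m7}; fixed.
Sat(E[q U r]) = {m1, m2, m3, m4, m5, m7}
|Sat(E[q U r])| = |{m1, m2, m3, m4, m5, m7}| = 6.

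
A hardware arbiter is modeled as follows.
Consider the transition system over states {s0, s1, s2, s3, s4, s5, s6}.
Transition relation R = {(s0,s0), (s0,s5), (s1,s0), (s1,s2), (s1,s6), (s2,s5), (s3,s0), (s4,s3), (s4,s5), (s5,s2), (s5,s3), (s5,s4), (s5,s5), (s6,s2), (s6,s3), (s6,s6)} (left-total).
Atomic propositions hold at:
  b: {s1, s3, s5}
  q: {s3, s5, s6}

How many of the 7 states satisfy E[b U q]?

E[b U q]: least fixpoint, start Z0 = Sat(q) = {s3, s5, s6}, add states in Sat(b) with some successor in Z. Z1 = {s1, s3, s5, s6}; fixed.
Sat(E[b U q]) = {s1, s3, s5, s6}
|Sat(E[b U q])| = |{s1, s3, s5, s6}| = 4.

4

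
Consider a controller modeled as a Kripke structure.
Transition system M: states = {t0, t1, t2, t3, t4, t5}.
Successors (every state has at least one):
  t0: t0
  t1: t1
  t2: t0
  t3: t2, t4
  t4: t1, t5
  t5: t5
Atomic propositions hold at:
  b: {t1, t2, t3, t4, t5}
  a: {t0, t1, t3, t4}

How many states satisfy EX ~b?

Sat(~b) = {t0}
Sat(EX ~b) = {s : some successor in {t0}} = {t0, t2}
|Sat(EX ~b)| = |{t0, t2}| = 2.

2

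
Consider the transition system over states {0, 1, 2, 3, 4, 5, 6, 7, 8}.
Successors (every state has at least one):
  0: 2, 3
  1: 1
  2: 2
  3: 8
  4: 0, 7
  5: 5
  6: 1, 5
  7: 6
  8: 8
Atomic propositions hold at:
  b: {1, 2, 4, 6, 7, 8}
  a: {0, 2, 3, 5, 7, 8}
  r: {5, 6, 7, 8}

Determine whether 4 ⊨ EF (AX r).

Yes

Sat(AX r) = {s : every successor in {5, 6, 7, 8}} = {3, 5, 7, 8}
EF (AX r): least fixpoint, start Z0 = {3, 5, 7, 8}, add states with some successor in Z. Z1 = {0, 3, 4, 5, 6, 7, 8}; fixed.
Sat(EF (AX r)) = {0, 3, 4, 5, 6, 7, 8}
4 ∈ Sat(EF (AX r)) = {0, 3, 4, 5, 6, 7, 8}, so the formula holds at 4.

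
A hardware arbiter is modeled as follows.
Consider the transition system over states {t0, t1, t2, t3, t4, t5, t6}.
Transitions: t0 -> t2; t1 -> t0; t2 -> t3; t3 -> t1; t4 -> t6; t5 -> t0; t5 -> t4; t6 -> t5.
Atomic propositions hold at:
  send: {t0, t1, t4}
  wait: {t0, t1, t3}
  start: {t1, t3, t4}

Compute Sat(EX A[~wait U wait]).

{t0, t1, t2, t3, t5}

Sat(~wait) = {t2, t4, t5, t6}
A[~wait U wait]: least fixpoint, start Z0 = Sat(wait) = {t0, t1, t3}, add states in Sat(~wait) with every successor in Z. Z1 = {t0, t1, t2, t3}; fixed.
Sat(A[~wait U wait]) = {t0, t1, t2, t3}
Sat(EX A[~wait U wait]) = {s : some successor in {t0, t1, t2, t3}} = {t0, t1, t2, t3, t5}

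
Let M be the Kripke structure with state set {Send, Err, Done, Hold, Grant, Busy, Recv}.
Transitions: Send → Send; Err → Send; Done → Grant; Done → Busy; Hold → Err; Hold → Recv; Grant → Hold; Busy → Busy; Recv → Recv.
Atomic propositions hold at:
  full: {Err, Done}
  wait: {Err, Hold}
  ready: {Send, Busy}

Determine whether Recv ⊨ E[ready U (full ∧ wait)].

Sat(full ∧ wait) = {Err}
E[ready U (full ∧ wait)]: least fixpoint, start Z0 = Sat((full ∧ wait)) = {Err}, add states in Sat(ready) with some successor in Z. Already a fixed point.
Sat(E[ready U (full ∧ wait)]) = {Err}
Recv ∉ Sat(E[ready U (full ∧ wait)]) = {Err}, so the formula does not hold at Recv.

No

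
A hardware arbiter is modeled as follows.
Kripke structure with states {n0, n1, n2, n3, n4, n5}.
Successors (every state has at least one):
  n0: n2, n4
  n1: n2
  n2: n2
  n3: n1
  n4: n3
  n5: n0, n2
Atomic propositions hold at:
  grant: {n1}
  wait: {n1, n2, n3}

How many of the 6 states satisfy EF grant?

5

EF grant: least fixpoint, start Z0 = {n1}, add states with some successor in Z. Z1 = {n1, n3}; Z2 = {n1, n3, n4}; Z3 = {n0, n1, n3, n4}; Z4 = {n0, n1, n3, n4, n5}; fixed.
Sat(EF grant) = {n0, n1, n3, n4, n5}
|Sat(EF grant)| = |{n0, n1, n3, n4, n5}| = 5.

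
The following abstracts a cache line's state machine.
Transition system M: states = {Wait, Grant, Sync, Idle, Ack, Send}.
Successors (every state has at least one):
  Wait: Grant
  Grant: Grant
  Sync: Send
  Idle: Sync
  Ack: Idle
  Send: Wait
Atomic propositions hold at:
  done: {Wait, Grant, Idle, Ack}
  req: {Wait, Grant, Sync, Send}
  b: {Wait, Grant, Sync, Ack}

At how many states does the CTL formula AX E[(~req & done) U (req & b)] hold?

Sat(~req) = {Idle, Ack}
Sat(~req & done) = {Idle, Ack}
Sat(req & b) = {Wait, Grant, Sync}
E[(~req & done) U (req & b)]: least fixpoint, start Z0 = Sat((req & b)) = {Wait, Grant, Sync}, add states in Sat(~req & done) with some successor in Z. Z1 = {Wait, Grant, Sync, Idle}; Z2 = {Wait, Grant, Sync, Idle, Ack}; fixed.
Sat(E[(~req & done) U (req & b)]) = {Wait, Grant, Sync, Idle, Ack}
Sat(AX E[(~req & done) U (req & b)]) = {s : every successor in {Wait, Grant, Sync, Idle, Ack}} = {Wait, Grant, Idle, Ack, Send}
|Sat(AX E[(~req & done) U (req & b)])| = |{Wait, Grant, Idle, Ack, Send}| = 5.

5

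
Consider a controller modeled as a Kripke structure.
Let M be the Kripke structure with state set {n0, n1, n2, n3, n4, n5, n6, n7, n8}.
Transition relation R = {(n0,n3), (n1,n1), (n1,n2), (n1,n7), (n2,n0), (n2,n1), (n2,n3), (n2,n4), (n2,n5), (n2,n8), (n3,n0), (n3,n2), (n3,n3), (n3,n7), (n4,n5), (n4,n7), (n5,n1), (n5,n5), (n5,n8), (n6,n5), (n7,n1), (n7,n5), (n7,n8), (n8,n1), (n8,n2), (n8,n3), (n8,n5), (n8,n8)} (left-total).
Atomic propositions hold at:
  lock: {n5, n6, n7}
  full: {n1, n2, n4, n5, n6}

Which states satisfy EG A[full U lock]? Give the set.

{n4, n5, n6, n7}

A[full U lock]: least fixpoint, start Z0 = Sat(lock) = {n5, n6, n7}, add states in Sat(full) with every successor in Z. Z1 = {n4, n5, n6, n7}; fixed.
Sat(A[full U lock]) = {n4, n5, n6, n7}
EG A[full U lock]: greatest fixpoint, start Z0 = {n4, n5, n6, n7}, keep only states in Sat with some successor in Z. Already a fixed point.
Sat(EG A[full U lock]) = {n4, n5, n6, n7}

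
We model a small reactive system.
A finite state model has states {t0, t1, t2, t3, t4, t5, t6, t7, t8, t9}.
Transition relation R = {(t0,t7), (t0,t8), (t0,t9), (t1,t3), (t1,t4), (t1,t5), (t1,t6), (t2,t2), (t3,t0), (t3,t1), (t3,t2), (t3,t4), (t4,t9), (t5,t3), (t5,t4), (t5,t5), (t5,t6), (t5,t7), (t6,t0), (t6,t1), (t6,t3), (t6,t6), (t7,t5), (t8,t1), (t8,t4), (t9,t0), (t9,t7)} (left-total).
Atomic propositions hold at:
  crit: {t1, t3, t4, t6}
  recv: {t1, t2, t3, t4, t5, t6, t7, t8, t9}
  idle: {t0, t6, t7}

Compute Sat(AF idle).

{t0, t4, t6, t7, t9}

AF idle: least fixpoint, start Z0 = {t0, t6, t7}, add states with every successor in Z. Z1 = {t0, t6, t7, t9}; Z2 = {t0, t4, t6, t7, t9}; fixed.
Sat(AF idle) = {t0, t4, t6, t7, t9}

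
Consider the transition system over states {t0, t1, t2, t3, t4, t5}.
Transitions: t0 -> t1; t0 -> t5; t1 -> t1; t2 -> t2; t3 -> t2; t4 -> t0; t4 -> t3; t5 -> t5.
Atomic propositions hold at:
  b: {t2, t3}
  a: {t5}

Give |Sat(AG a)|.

1

AG a: greatest fixpoint, start Z0 = {t5}, keep only states in Sat with every successor in Z. Already a fixed point.
Sat(AG a) = {t5}
|Sat(AG a)| = |{t5}| = 1.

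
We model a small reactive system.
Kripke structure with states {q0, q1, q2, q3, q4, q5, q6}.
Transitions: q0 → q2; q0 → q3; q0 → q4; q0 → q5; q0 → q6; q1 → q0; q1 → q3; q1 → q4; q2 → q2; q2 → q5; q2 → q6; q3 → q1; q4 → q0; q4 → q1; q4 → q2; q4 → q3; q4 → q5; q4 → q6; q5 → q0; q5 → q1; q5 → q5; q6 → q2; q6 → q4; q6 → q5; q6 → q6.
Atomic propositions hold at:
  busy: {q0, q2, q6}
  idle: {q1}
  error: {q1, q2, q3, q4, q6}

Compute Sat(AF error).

AF error: least fixpoint, start Z0 = {q1, q2, q3, q4, q6}, add states with every successor in Z. Already a fixed point.
Sat(AF error) = {q1, q2, q3, q4, q6}

{q1, q2, q3, q4, q6}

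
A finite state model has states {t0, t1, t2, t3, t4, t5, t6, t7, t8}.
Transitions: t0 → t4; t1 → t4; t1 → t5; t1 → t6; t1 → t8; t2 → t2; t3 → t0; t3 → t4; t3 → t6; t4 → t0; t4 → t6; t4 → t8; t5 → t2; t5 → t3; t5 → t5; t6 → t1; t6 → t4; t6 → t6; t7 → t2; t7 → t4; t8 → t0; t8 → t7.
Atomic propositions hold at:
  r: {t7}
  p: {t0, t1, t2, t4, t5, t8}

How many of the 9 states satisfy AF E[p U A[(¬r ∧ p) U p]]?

Sat(¬r) = {t0, t1, t2, t3, t4, t5, t6, t8}
Sat(¬r ∧ p) = {t0, t1, t2, t4, t5, t8}
A[(¬r ∧ p) U p]: least fixpoint, start Z0 = Sat(p) = {t0, t1, t2, t4, t5, t8}, add states in Sat(¬r ∧ p) with every successor in Z. Already a fixed point.
Sat(A[(¬r ∧ p) U p]) = {t0, t1, t2, t4, t5, t8}
E[p U A[(¬r ∧ p) U p]]: least fixpoint, start Z0 = Sat(A[(¬r ∧ p) U p]) = {t0, t1, t2, t4, t5, t8}, add states in Sat(p) with some successor in Z. Already a fixed point.
Sat(E[p U A[(¬r ∧ p) U p]]) = {t0, t1, t2, t4, t5, t8}
AF E[p U A[(¬r ∧ p) U p]]: least fixpoint, start Z0 = {t0, t1, t2, t4, t5, t8}, add states with every successor in Z. Z1 = {t0, t1, t2, t4, t5, t7, t8}; fixed.
Sat(AF E[p U A[(¬r ∧ p) U p]]) = {t0, t1, t2, t4, t5, t7, t8}
|Sat(AF E[p U A[(¬r ∧ p) U p]])| = |{t0, t1, t2, t4, t5, t7, t8}| = 7.

7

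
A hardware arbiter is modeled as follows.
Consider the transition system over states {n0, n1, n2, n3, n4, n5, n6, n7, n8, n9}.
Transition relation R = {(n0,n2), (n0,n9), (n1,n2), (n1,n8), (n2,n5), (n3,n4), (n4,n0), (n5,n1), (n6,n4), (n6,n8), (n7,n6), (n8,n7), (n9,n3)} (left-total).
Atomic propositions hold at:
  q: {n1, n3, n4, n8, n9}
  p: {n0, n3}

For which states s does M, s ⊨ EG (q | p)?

Sat(q | p) = {n0, n1, n3, n4, n8, n9}
EG (q | p): greatest fixpoint, start Z0 = {n0, n1, n3, n4, n8, n9}, keep only states in Sat with some successor in Z. Z1 = {n0, n1, n3, n4, n9}; Z2 = {n0, n3, n4, n9}; fixed.
Sat(EG (q | p)) = {n0, n3, n4, n9}

{n0, n3, n4, n9}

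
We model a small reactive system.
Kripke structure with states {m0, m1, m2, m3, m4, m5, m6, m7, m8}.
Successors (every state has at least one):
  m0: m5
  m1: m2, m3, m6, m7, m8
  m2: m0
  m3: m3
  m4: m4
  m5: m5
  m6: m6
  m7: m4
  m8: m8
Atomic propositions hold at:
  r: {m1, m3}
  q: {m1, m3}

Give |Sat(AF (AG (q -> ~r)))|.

Sat(~r) = {m0, m2, m4, m5, m6, m7, m8}
Sat(q -> ~r) = {m0, m2, m4, m5, m6, m7, m8}
AG (q -> ~r): greatest fixpoint, start Z0 = {m0, m2, m4, m5, m6, m7, m8}, keep only states in Sat with every successor in Z. Already a fixed point.
Sat(AG (q -> ~r)) = {m0, m2, m4, m5, m6, m7, m8}
AF (AG (q -> ~r)): least fixpoint, start Z0 = {m0, m2, m4, m5, m6, m7, m8}, add states with every successor in Z. Already a fixed point.
Sat(AF (AG (q -> ~r))) = {m0, m2, m4, m5, m6, m7, m8}
|Sat(AF (AG (q -> ~r)))| = |{m0, m2, m4, m5, m6, m7, m8}| = 7.

7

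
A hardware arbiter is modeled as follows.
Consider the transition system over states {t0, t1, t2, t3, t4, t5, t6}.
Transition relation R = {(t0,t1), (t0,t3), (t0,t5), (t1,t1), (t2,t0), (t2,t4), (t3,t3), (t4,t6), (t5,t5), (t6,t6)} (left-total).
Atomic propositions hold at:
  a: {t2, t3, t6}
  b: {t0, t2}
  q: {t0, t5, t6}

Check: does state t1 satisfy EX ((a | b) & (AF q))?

Sat(a | b) = {t0, t2, t3, t6}
AF q: least fixpoint, start Z0 = {t0, t5, t6}, add states with every successor in Z. Z1 = {t0, t4, t5, t6}; Z2 = {t0, t2, t4, t5, t6}; fixed.
Sat(AF q) = {t0, t2, t4, t5, t6}
Sat((a | b) & (AF q)) = {t0, t2, t6}
Sat(EX ((a | b) & (AF q))) = {s : some successor in {t0, t2, t6}} = {t2, t4, t6}
t1 ∉ Sat(EX ((a | b) & (AF q))) = {t2, t4, t6}, so the formula does not hold at t1.

No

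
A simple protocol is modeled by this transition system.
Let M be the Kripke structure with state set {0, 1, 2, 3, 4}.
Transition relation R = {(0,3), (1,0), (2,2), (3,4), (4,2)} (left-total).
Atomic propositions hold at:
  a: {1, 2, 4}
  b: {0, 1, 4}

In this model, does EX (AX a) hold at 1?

No

Sat(AX a) = {s : every successor in {1, 2, 4}} = {2, 3, 4}
Sat(EX (AX a)) = {s : some successor in {2, 3, 4}} = {0, 2, 3, 4}
1 ∉ Sat(EX (AX a)) = {0, 2, 3, 4}, so the formula does not hold at 1.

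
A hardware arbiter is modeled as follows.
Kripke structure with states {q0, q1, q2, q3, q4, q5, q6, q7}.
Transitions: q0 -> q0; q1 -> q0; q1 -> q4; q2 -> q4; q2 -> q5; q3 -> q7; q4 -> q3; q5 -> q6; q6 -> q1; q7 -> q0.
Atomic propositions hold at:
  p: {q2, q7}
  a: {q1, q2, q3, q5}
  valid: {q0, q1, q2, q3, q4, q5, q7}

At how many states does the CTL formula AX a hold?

2

Sat(AX a) = {s : every successor in {q1, q2, q3, q5}} = {q4, q6}
|Sat(AX a)| = |{q4, q6}| = 2.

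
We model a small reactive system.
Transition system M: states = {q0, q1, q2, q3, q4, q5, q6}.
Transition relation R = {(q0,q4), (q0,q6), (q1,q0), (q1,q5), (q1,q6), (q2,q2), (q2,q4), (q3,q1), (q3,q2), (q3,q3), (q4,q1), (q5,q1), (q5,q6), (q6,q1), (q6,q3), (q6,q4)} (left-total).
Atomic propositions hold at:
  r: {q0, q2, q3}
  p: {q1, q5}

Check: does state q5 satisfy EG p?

Yes

EG p: greatest fixpoint, start Z0 = {q1, q5}, keep only states in Sat with some successor in Z. Already a fixed point.
Sat(EG p) = {q1, q5}
q5 ∈ Sat(EG p) = {q1, q5}, so the formula holds at q5.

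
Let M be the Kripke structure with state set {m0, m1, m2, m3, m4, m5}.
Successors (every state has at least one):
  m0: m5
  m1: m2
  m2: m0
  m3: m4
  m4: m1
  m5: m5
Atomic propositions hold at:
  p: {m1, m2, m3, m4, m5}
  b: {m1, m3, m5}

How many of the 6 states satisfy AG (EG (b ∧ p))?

1

Sat(b ∧ p) = {m1, m3, m5}
EG (b ∧ p): greatest fixpoint, start Z0 = {m1, m3, m5}, keep only states in Sat with some successor in Z. Z1 = {m5}; fixed.
Sat(EG (b ∧ p)) = {m5}
AG (EG (b ∧ p)): greatest fixpoint, start Z0 = {m5}, keep only states in Sat with every successor in Z. Already a fixed point.
Sat(AG (EG (b ∧ p))) = {m5}
|Sat(AG (EG (b ∧ p)))| = |{m5}| = 1.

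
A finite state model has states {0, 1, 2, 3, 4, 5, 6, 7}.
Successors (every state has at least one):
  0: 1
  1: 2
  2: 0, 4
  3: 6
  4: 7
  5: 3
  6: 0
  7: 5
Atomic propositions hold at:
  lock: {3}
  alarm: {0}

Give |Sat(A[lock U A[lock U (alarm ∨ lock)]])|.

2

Sat(alarm ∨ lock) = {0, 3}
A[lock U (alarm ∨ lock)]: least fixpoint, start Z0 = Sat((alarm ∨ lock)) = {0, 3}, add states in Sat(lock) with every successor in Z. Already a fixed point.
Sat(A[lock U (alarm ∨ lock)]) = {0, 3}
A[lock U A[lock U (alarm ∨ lock)]]: least fixpoint, start Z0 = Sat(A[lock U (alarm ∨ lock)]) = {0, 3}, add states in Sat(lock) with every successor in Z. Already a fixed point.
Sat(A[lock U A[lock U (alarm ∨ lock)]]) = {0, 3}
|Sat(A[lock U A[lock U (alarm ∨ lock)]])| = |{0, 3}| = 2.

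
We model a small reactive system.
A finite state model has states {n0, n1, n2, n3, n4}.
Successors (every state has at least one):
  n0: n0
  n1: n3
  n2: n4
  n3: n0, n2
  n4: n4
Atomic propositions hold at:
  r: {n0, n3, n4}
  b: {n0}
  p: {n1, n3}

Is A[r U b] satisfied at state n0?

Yes

A[r U b]: least fixpoint, start Z0 = Sat(b) = {n0}, add states in Sat(r) with every successor in Z. Already a fixed point.
Sat(A[r U b]) = {n0}
n0 ∈ Sat(A[r U b]) = {n0}, so the formula holds at n0.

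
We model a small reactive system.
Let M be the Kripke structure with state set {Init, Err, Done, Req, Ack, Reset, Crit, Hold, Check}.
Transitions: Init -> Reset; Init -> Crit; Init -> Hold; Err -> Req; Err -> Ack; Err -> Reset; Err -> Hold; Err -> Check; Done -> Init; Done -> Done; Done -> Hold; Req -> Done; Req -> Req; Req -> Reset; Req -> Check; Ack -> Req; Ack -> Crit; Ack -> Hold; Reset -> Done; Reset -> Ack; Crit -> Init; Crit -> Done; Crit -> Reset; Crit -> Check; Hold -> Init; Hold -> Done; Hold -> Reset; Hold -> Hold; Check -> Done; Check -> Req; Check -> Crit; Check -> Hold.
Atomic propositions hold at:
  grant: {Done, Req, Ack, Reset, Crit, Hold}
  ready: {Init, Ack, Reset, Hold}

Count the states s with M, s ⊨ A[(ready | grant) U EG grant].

Sat(ready | grant) = {Init, Done, Req, Ack, Reset, Crit, Hold}
EG grant: greatest fixpoint, start Z0 = {Done, Req, Ack, Reset, Crit, Hold}, keep only states in Sat with some successor in Z. Already a fixed point.
Sat(EG grant) = {Done, Req, Ack, Reset, Crit, Hold}
A[(ready | grant) U EG grant]: least fixpoint, start Z0 = Sat(EG grant) = {Done, Req, Ack, Reset, Crit, Hold}, add states in Sat(ready | grant) with every successor in Z. Z1 = {Init, Done, Req, Ack, Reset, Crit, Hold}; fixed.
Sat(A[(ready | grant) U EG grant]) = {Init, Done, Req, Ack, Reset, Crit, Hold}
|Sat(A[(ready | grant) U EG grant])| = |{Init, Done, Req, Ack, Reset, Crit, Hold}| = 7.

7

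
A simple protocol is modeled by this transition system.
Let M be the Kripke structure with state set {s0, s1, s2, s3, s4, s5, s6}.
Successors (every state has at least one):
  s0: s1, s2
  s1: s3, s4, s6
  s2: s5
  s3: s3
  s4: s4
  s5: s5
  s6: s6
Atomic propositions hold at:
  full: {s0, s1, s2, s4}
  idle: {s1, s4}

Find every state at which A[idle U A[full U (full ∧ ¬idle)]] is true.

{s0, s2}

Sat(¬idle) = {s0, s2, s3, s5, s6}
Sat(full ∧ ¬idle) = {s0, s2}
A[full U (full ∧ ¬idle)]: least fixpoint, start Z0 = Sat((full ∧ ¬idle)) = {s0, s2}, add states in Sat(full) with every successor in Z. Already a fixed point.
Sat(A[full U (full ∧ ¬idle)]) = {s0, s2}
A[idle U A[full U (full ∧ ¬idle)]]: least fixpoint, start Z0 = Sat(A[full U (full ∧ ¬idle)]) = {s0, s2}, add states in Sat(idle) with every successor in Z. Already a fixed point.
Sat(A[idle U A[full U (full ∧ ¬idle)]]) = {s0, s2}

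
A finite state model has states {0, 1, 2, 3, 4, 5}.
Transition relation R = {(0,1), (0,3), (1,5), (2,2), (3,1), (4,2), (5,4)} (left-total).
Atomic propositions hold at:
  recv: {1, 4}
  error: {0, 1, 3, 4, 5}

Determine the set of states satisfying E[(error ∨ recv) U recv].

{0, 1, 3, 4, 5}

Sat(error ∨ recv) = {0, 1, 3, 4, 5}
E[(error ∨ recv) U recv]: least fixpoint, start Z0 = Sat(recv) = {1, 4}, add states in Sat(error ∨ recv) with some successor in Z. Z1 = {0, 1, 3, 4, 5}; fixed.
Sat(E[(error ∨ recv) U recv]) = {0, 1, 3, 4, 5}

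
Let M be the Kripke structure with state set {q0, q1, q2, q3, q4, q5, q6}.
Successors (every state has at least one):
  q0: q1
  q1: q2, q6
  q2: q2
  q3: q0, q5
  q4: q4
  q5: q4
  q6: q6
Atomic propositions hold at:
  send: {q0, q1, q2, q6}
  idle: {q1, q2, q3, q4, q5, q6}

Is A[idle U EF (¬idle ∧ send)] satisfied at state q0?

Yes

Sat(¬idle) = {q0}
Sat(¬idle ∧ send) = {q0}
EF (¬idle ∧ send): least fixpoint, start Z0 = {q0}, add states with some successor in Z. Z1 = {q0, q3}; fixed.
Sat(EF (¬idle ∧ send)) = {q0, q3}
A[idle U EF (¬idle ∧ send)]: least fixpoint, start Z0 = Sat(EF (¬idle ∧ send)) = {q0, q3}, add states in Sat(idle) with every successor in Z. Already a fixed point.
Sat(A[idle U EF (¬idle ∧ send)]) = {q0, q3}
q0 ∈ Sat(A[idle U EF (¬idle ∧ send)]) = {q0, q3}, so the formula holds at q0.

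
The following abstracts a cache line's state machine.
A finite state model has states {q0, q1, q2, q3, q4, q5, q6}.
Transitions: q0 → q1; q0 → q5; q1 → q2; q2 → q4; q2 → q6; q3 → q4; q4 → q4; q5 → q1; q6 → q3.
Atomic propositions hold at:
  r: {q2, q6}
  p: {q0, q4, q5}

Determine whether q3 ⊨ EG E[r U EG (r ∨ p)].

No

Sat(r ∨ p) = {q0, q2, q4, q5, q6}
EG (r ∨ p): greatest fixpoint, start Z0 = {q0, q2, q4, q5, q6}, keep only states in Sat with some successor in Z. Z1 = {q0, q2, q4}; Z2 = {q2, q4}; fixed.
Sat(EG (r ∨ p)) = {q2, q4}
E[r U EG (r ∨ p)]: least fixpoint, start Z0 = Sat(EG (r ∨ p)) = {q2, q4}, add states in Sat(r) with some successor in Z. Already a fixed point.
Sat(E[r U EG (r ∨ p)]) = {q2, q4}
EG E[r U EG (r ∨ p)]: greatest fixpoint, start Z0 = {q2, q4}, keep only states in Sat with some successor in Z. Already a fixed point.
Sat(EG E[r U EG (r ∨ p)]) = {q2, q4}
q3 ∉ Sat(EG E[r U EG (r ∨ p)]) = {q2, q4}, so the formula does not hold at q3.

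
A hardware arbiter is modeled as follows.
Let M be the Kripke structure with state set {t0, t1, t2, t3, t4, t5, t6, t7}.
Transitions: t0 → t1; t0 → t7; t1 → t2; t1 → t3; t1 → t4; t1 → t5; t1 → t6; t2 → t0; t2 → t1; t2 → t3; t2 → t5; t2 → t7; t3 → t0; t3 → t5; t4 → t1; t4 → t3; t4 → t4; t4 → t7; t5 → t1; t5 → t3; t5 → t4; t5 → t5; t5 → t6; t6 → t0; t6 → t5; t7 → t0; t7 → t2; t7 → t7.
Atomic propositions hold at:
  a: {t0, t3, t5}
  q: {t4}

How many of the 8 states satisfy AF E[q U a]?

E[q U a]: least fixpoint, start Z0 = Sat(a) = {t0, t3, t5}, add states in Sat(q) with some successor in Z. Z1 = {t0, t3, t4, t5}; fixed.
Sat(E[q U a]) = {t0, t3, t4, t5}
AF E[q U a]: least fixpoint, start Z0 = {t0, t3, t4, t5}, add states with every successor in Z. Z1 = {t0, t3, t4, t5, t6}; fixed.
Sat(AF E[q U a]) = {t0, t3, t4, t5, t6}
|Sat(AF E[q U a])| = |{t0, t3, t4, t5, t6}| = 5.

5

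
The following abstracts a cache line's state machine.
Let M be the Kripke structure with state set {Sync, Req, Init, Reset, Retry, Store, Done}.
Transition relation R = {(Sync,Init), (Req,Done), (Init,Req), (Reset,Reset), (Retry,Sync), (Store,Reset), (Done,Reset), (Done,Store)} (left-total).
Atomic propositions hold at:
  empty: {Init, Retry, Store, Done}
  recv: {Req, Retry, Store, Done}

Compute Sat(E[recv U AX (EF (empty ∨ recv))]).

{Sync, Req, Init, Retry}

Sat(empty ∨ recv) = {Req, Init, Retry, Store, Done}
EF (empty ∨ recv): least fixpoint, start Z0 = {Req, Init, Retry, Store, Done}, add states with some successor in Z. Z1 = {Sync, Req, Init, Retry, Store, Done}; fixed.
Sat(EF (empty ∨ recv)) = {Sync, Req, Init, Retry, Store, Done}
Sat(AX (EF (empty ∨ recv))) = {s : every successor in {Sync, Req, Init, Retry, Store, Done}} = {Sync, Req, Init, Retry}
E[recv U AX (EF (empty ∨ recv))]: least fixpoint, start Z0 = Sat(AX (EF (empty ∨ recv))) = {Sync, Req, Init, Retry}, add states in Sat(recv) with some successor in Z. Already a fixed point.
Sat(E[recv U AX (EF (empty ∨ recv))]) = {Sync, Req, Init, Retry}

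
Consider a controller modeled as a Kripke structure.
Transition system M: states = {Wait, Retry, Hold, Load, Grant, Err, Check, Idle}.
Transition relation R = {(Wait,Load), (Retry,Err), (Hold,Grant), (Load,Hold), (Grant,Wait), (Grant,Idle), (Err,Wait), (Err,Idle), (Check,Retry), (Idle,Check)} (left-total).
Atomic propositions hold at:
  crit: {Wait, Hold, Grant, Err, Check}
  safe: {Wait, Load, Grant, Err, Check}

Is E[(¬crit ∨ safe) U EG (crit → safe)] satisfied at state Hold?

Sat(¬crit) = {Retry, Load, Idle}
Sat(¬crit ∨ safe) = {Wait, Retry, Load, Grant, Err, Check, Idle}
Sat(crit → safe) = {Wait, Retry, Load, Grant, Err, Check, Idle}
EG (crit → safe): greatest fixpoint, start Z0 = {Wait, Retry, Load, Grant, Err, Check, Idle}, keep only states in Sat with some successor in Z. Z1 = {Wait, Retry, Grant, Err, Check, Idle}; Z2 = {Retry, Grant, Err, Check, Idle}; fixed.
Sat(EG (crit → safe)) = {Retry, Grant, Err, Check, Idle}
E[(¬crit ∨ safe) U EG (crit → safe)]: least fixpoint, start Z0 = Sat(EG (crit → safe)) = {Retry, Grant, Err, Check, Idle}, add states in Sat(¬crit ∨ safe) with some successor in Z. Already a fixed point.
Sat(E[(¬crit ∨ safe) U EG (crit → safe)]) = {Retry, Grant, Err, Check, Idle}
Hold ∉ Sat(E[(¬crit ∨ safe) U EG (crit → safe)]) = {Retry, Grant, Err, Check, Idle}, so the formula does not hold at Hold.

No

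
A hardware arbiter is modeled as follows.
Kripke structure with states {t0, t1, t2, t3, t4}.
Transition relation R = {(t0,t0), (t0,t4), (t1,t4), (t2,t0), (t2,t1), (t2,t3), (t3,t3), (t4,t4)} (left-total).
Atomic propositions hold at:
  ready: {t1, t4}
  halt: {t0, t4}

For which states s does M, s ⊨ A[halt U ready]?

A[halt U ready]: least fixpoint, start Z0 = Sat(ready) = {t1, t4}, add states in Sat(halt) with every successor in Z. Already a fixed point.
Sat(A[halt U ready]) = {t1, t4}

{t1, t4}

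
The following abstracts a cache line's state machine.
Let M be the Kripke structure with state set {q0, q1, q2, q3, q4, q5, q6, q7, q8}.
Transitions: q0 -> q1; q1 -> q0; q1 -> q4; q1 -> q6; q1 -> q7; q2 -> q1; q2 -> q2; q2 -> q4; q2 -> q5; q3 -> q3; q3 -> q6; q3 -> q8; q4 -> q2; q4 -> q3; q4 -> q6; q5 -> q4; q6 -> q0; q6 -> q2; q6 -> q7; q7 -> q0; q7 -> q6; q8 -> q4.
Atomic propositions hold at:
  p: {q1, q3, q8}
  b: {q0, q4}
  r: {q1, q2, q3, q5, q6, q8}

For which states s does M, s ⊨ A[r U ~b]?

Sat(~b) = {q1, q2, q3, q5, q6, q7, q8}
A[r U ~b]: least fixpoint, start Z0 = Sat(~b) = {q1, q2, q3, q5, q6, q7, q8}, add states in Sat(r) with every successor in Z. Already a fixed point.
Sat(A[r U ~b]) = {q1, q2, q3, q5, q6, q7, q8}

{q1, q2, q3, q5, q6, q7, q8}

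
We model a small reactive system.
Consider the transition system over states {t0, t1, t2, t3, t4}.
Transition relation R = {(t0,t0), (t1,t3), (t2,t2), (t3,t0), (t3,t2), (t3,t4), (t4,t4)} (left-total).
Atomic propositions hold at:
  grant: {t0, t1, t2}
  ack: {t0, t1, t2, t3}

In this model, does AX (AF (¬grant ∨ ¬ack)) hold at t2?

No

Sat(¬grant) = {t3, t4}
Sat(¬ack) = {t4}
Sat(¬grant ∨ ¬ack) = {t3, t4}
AF (¬grant ∨ ¬ack): least fixpoint, start Z0 = {t3, t4}, add states with every successor in Z. Z1 = {t1, t3, t4}; fixed.
Sat(AF (¬grant ∨ ¬ack)) = {t1, t3, t4}
Sat(AX (AF (¬grant ∨ ¬ack))) = {s : every successor in {t1, t3, t4}} = {t1, t4}
t2 ∉ Sat(AX (AF (¬grant ∨ ¬ack))) = {t1, t4}, so the formula does not hold at t2.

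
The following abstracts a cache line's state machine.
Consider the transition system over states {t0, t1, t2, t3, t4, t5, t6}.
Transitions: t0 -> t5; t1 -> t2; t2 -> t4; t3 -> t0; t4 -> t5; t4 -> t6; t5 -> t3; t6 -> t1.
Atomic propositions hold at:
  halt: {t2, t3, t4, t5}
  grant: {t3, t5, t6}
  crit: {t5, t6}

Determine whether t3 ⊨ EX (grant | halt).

No

Sat(grant | halt) = {t2, t3, t4, t5, t6}
Sat(EX (grant | halt)) = {s : some successor in {t2, t3, t4, t5, t6}} = {t0, t1, t2, t4, t5}
t3 ∉ Sat(EX (grant | halt)) = {t0, t1, t2, t4, t5}, so the formula does not hold at t3.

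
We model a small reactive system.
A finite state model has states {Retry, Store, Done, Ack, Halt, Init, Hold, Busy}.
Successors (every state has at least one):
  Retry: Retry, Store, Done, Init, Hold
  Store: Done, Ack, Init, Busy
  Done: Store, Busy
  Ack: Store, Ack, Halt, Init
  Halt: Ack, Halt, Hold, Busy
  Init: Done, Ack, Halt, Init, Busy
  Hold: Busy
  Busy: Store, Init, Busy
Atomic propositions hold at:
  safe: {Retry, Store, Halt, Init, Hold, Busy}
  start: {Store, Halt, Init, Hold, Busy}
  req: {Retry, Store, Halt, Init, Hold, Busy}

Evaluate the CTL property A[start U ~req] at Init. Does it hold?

No

Sat(~req) = {Done, Ack}
A[start U ~req]: least fixpoint, start Z0 = Sat(~req) = {Done, Ack}, add states in Sat(start) with every successor in Z. Already a fixed point.
Sat(A[start U ~req]) = {Done, Ack}
Init ∉ Sat(A[start U ~req]) = {Done, Ack}, so the formula does not hold at Init.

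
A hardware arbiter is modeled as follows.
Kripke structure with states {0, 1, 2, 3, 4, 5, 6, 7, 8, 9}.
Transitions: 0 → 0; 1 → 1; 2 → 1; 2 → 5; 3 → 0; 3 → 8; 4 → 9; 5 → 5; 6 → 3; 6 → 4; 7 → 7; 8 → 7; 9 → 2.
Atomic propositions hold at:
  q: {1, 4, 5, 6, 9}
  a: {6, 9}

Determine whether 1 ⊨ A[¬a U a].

No

Sat(¬a) = {0, 1, 2, 3, 4, 5, 7, 8}
A[¬a U a]: least fixpoint, start Z0 = Sat(a) = {6, 9}, add states in Sat(¬a) with every successor in Z. Z1 = {4, 6, 9}; fixed.
Sat(A[¬a U a]) = {4, 6, 9}
1 ∉ Sat(A[¬a U a]) = {4, 6, 9}, so the formula does not hold at 1.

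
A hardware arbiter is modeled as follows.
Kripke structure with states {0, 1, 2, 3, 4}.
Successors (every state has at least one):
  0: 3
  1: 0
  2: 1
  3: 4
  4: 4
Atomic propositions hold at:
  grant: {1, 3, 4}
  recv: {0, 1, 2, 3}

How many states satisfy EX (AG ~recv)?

2

Sat(~recv) = {4}
AG ~recv: greatest fixpoint, start Z0 = {4}, keep only states in Sat with every successor in Z. Already a fixed point.
Sat(AG ~recv) = {4}
Sat(EX (AG ~recv)) = {s : some successor in {4}} = {3, 4}
|Sat(EX (AG ~recv))| = |{3, 4}| = 2.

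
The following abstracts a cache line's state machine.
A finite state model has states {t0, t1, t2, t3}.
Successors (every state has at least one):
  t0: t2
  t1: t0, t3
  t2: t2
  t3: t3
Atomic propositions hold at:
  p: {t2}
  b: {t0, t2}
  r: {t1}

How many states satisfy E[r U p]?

1

E[r U p]: least fixpoint, start Z0 = Sat(p) = {t2}, add states in Sat(r) with some successor in Z. Already a fixed point.
Sat(E[r U p]) = {t2}
|Sat(E[r U p])| = |{t2}| = 1.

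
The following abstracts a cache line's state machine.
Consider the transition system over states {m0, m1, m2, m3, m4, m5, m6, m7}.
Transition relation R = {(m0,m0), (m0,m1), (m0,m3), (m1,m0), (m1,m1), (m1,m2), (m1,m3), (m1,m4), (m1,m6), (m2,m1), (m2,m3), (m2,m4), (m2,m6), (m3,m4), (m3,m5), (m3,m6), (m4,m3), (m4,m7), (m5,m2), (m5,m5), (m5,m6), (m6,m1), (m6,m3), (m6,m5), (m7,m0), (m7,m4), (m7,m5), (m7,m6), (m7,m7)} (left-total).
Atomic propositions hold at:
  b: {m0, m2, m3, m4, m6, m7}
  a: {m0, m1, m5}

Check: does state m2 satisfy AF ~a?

Yes

Sat(~a) = {m2, m3, m4, m6, m7}
AF ~a: least fixpoint, start Z0 = {m2, m3, m4, m6, m7}, add states with every successor in Z. Already a fixed point.
Sat(AF ~a) = {m2, m3, m4, m6, m7}
m2 ∈ Sat(AF ~a) = {m2, m3, m4, m6, m7}, so the formula holds at m2.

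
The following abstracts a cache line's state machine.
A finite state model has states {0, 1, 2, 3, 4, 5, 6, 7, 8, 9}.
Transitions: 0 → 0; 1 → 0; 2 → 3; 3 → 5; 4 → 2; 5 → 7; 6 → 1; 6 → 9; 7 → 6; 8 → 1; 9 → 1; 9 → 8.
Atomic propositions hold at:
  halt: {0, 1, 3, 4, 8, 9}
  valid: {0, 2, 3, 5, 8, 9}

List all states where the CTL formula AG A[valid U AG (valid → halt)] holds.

{0, 1, 2, 3, 5, 6, 7, 8, 9}

Sat(valid → halt) = {0, 1, 3, 4, 6, 7, 8, 9}
AG (valid → halt): greatest fixpoint, start Z0 = {0, 1, 3, 4, 6, 7, 8, 9}, keep only states in Sat with every successor in Z. Z1 = {0, 1, 6, 7, 8, 9}; fixed.
Sat(AG (valid → halt)) = {0, 1, 6, 7, 8, 9}
A[valid U AG (valid → halt)]: least fixpoint, start Z0 = Sat(AG (valid → halt)) = {0, 1, 6, 7, 8, 9}, add states in Sat(valid) with every successor in Z. Z1 = {0, 1, 5, 6, 7, 8, 9}; Z2 = {0, 1, 3, 5, 6, 7, 8, 9}; Z3 = {0, 1, 2, 3, 5, 6, 7, 8, 9}; fixed.
Sat(A[valid U AG (valid → halt)]) = {0, 1, 2, 3, 5, 6, 7, 8, 9}
AG A[valid U AG (valid → halt)]: greatest fixpoint, start Z0 = {0, 1, 2, 3, 5, 6, 7, 8, 9}, keep only states in Sat with every successor in Z. Already a fixed point.
Sat(AG A[valid U AG (valid → halt)]) = {0, 1, 2, 3, 5, 6, 7, 8, 9}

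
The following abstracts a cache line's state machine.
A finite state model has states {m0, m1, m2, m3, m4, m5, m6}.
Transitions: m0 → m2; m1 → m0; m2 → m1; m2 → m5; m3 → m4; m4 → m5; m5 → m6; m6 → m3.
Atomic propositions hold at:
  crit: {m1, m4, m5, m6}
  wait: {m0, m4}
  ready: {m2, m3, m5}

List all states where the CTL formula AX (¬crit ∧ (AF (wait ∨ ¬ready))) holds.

{m0, m1, m6}

Sat(¬crit) = {m0, m2, m3}
Sat(¬ready) = {m0, m1, m4, m6}
Sat(wait ∨ ¬ready) = {m0, m1, m4, m6}
AF (wait ∨ ¬ready): least fixpoint, start Z0 = {m0, m1, m4, m6}, add states with every successor in Z. Z1 = {m0, m1, m3, m4, m5, m6}; Z2 = {m0, m1, m2, m3, m4, m5, m6}; fixed.
Sat(AF (wait ∨ ¬ready)) = {m0, m1, m2, m3, m4, m5, m6}
Sat(¬crit ∧ (AF (wait ∨ ¬ready))) = {m0, m2, m3}
Sat(AX (¬crit ∧ (AF (wait ∨ ¬ready)))) = {s : every successor in {m0, m2, m3}} = {m0, m1, m6}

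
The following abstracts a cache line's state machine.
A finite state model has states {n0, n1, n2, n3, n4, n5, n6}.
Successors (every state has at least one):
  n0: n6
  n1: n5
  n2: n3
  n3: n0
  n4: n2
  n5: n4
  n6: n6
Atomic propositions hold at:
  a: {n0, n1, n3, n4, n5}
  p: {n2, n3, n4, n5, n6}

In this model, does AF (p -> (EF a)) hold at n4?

EF a: least fixpoint, start Z0 = {n0, n1, n3, n4, n5}, add states with some successor in Z. Z1 = {n0, n1, n2, n3, n4, n5}; fixed.
Sat(EF a) = {n0, n1, n2, n3, n4, n5}
Sat(p -> (EF a)) = {n0, n1, n2, n3, n4, n5}
AF (p -> (EF a)): least fixpoint, start Z0 = {n0, n1, n2, n3, n4, n5}, add states with every successor in Z. Already a fixed point.
Sat(AF (p -> (EF a))) = {n0, n1, n2, n3, n4, n5}
n4 ∈ Sat(AF (p -> (EF a))) = {n0, n1, n2, n3, n4, n5}, so the formula holds at n4.

Yes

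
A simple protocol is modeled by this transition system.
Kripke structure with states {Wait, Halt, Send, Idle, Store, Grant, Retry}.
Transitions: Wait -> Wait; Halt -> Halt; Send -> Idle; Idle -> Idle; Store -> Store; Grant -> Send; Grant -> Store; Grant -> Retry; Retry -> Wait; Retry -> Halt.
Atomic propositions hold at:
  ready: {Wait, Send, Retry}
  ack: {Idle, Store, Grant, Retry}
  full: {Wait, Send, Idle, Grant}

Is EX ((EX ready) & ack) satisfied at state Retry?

No

Sat(EX ready) = {s : some successor in {Wait, Send, Retry}} = {Wait, Grant, Retry}
Sat((EX ready) & ack) = {Grant, Retry}
Sat(EX ((EX ready) & ack)) = {s : some successor in {Grant, Retry}} = {Grant}
Retry ∉ Sat(EX ((EX ready) & ack)) = {Grant}, so the formula does not hold at Retry.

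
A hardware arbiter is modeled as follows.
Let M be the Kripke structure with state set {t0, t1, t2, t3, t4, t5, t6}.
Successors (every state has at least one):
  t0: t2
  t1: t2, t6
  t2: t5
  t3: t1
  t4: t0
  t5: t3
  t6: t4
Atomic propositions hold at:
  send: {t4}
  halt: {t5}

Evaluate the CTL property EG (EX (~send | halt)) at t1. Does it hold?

Yes

Sat(~send) = {t0, t1, t2, t3, t5, t6}
Sat(~send | halt) = {t0, t1, t2, t3, t5, t6}
Sat(EX (~send | halt)) = {s : some successor in {t0, t1, t2, t3, t5, t6}} = {t0, t1, t2, t3, t4, t5}
EG (EX (~send | halt)): greatest fixpoint, start Z0 = {t0, t1, t2, t3, t4, t5}, keep only states in Sat with some successor in Z. Already a fixed point.
Sat(EG (EX (~send | halt))) = {t0, t1, t2, t3, t4, t5}
t1 ∈ Sat(EG (EX (~send | halt))) = {t0, t1, t2, t3, t4, t5}, so the formula holds at t1.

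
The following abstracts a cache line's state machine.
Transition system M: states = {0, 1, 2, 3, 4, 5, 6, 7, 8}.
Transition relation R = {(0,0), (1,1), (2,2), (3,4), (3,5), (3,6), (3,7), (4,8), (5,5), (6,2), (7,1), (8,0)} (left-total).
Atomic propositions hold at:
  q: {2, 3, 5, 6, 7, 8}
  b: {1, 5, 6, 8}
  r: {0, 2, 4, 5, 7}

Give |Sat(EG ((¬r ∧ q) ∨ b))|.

Sat(¬r) = {1, 3, 6, 8}
Sat(¬r ∧ q) = {3, 6, 8}
Sat((¬r ∧ q) ∨ b) = {1, 3, 5, 6, 8}
EG ((¬r ∧ q) ∨ b): greatest fixpoint, start Z0 = {1, 3, 5, 6, 8}, keep only states in Sat with some successor in Z. Z1 = {1, 3, 5}; fixed.
Sat(EG ((¬r ∧ q) ∨ b)) = {1, 3, 5}
|Sat(EG ((¬r ∧ q) ∨ b))| = |{1, 3, 5}| = 3.

3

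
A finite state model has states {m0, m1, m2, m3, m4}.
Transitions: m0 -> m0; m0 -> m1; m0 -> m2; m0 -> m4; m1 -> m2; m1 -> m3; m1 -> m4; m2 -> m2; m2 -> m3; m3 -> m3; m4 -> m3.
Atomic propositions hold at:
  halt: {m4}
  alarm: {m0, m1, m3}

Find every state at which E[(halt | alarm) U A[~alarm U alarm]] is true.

{m0, m1, m3, m4}

Sat(halt | alarm) = {m0, m1, m3, m4}
Sat(~alarm) = {m2, m4}
A[~alarm U alarm]: least fixpoint, start Z0 = Sat(alarm) = {m0, m1, m3}, add states in Sat(~alarm) with every successor in Z. Z1 = {m0, m1, m3, m4}; fixed.
Sat(A[~alarm U alarm]) = {m0, m1, m3, m4}
E[(halt | alarm) U A[~alarm U alarm]]: least fixpoint, start Z0 = Sat(A[~alarm U alarm]) = {m0, m1, m3, m4}, add states in Sat(halt | alarm) with some successor in Z. Already a fixed point.
Sat(E[(halt | alarm) U A[~alarm U alarm]]) = {m0, m1, m3, m4}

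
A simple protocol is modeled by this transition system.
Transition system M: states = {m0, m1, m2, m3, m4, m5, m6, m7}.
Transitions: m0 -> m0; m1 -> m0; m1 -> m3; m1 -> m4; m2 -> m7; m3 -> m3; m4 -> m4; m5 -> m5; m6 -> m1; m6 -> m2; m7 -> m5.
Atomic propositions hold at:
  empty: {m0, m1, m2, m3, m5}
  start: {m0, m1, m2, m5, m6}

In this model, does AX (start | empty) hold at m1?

No

Sat(start | empty) = {m0, m1, m2, m3, m5, m6}
Sat(AX (start | empty)) = {s : every successor in {m0, m1, m2, m3, m5, m6}} = {m0, m3, m5, m6, m7}
m1 ∉ Sat(AX (start | empty)) = {m0, m3, m5, m6, m7}, so the formula does not hold at m1.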